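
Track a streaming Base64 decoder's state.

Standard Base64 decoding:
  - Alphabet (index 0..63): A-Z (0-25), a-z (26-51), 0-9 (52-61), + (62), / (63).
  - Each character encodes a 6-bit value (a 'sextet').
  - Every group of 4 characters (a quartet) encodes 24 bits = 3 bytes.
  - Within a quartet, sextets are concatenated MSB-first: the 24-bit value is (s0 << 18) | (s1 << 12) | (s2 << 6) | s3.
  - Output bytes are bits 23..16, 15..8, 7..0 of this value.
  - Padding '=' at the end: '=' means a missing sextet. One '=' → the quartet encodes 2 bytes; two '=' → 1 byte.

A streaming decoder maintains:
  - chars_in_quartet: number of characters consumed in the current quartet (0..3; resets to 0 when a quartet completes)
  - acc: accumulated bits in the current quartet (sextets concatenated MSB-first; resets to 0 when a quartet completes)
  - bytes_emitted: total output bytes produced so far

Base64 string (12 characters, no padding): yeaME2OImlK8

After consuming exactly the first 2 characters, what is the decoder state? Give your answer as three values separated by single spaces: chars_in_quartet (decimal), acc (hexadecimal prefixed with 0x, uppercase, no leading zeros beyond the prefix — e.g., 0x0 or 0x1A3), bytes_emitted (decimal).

After char 0 ('y'=50): chars_in_quartet=1 acc=0x32 bytes_emitted=0
After char 1 ('e'=30): chars_in_quartet=2 acc=0xC9E bytes_emitted=0

Answer: 2 0xC9E 0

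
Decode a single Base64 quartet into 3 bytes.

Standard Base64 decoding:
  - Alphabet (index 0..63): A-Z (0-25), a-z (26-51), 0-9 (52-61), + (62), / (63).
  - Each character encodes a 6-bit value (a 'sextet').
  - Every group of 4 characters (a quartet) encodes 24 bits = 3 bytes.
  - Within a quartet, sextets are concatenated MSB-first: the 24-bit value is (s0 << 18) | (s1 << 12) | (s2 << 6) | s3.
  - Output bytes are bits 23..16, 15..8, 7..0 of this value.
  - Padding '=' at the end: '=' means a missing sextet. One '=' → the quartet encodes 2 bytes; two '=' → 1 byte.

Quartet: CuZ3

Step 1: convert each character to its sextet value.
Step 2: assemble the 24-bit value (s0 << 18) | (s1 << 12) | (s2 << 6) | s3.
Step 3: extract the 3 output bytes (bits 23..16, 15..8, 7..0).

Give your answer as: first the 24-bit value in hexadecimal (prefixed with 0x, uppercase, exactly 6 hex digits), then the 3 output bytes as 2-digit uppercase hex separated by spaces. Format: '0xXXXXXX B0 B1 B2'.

Sextets: C=2, u=46, Z=25, 3=55
24-bit: (2<<18) | (46<<12) | (25<<6) | 55
      = 0x080000 | 0x02E000 | 0x000640 | 0x000037
      = 0x0AE677
Bytes: (v>>16)&0xFF=0A, (v>>8)&0xFF=E6, v&0xFF=77

Answer: 0x0AE677 0A E6 77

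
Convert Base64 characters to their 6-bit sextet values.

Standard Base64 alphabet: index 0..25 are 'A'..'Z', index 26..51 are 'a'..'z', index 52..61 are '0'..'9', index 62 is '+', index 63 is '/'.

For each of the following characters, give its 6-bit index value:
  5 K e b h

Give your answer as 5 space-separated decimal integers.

'5': 0..9 range, 52 + ord('5') − ord('0') = 57
'K': A..Z range, ord('K') − ord('A') = 10
'e': a..z range, 26 + ord('e') − ord('a') = 30
'b': a..z range, 26 + ord('b') − ord('a') = 27
'h': a..z range, 26 + ord('h') − ord('a') = 33

Answer: 57 10 30 27 33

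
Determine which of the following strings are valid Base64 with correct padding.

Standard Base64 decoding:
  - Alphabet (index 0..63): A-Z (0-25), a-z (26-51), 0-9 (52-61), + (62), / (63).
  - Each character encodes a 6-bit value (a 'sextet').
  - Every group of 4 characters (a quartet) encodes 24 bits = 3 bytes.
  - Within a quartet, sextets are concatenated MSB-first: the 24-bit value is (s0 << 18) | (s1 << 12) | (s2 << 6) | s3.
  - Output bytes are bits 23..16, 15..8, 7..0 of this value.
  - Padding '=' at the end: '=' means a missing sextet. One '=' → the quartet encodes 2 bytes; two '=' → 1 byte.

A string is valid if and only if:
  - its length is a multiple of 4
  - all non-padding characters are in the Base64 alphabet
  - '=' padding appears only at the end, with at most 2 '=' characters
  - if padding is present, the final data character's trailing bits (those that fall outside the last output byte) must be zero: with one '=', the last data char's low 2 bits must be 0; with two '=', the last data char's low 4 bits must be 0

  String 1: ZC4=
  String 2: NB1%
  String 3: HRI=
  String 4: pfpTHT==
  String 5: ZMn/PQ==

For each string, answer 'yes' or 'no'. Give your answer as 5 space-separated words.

String 1: 'ZC4=' → valid
String 2: 'NB1%' → invalid (bad char(s): ['%'])
String 3: 'HRI=' → valid
String 4: 'pfpTHT==' → invalid (bad trailing bits)
String 5: 'ZMn/PQ==' → valid

Answer: yes no yes no yes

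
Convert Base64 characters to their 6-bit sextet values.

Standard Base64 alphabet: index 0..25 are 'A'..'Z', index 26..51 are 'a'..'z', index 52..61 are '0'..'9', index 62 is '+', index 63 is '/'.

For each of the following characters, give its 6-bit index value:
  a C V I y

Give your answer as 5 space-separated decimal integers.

Answer: 26 2 21 8 50

Derivation:
'a': a..z range, 26 + ord('a') − ord('a') = 26
'C': A..Z range, ord('C') − ord('A') = 2
'V': A..Z range, ord('V') − ord('A') = 21
'I': A..Z range, ord('I') − ord('A') = 8
'y': a..z range, 26 + ord('y') − ord('a') = 50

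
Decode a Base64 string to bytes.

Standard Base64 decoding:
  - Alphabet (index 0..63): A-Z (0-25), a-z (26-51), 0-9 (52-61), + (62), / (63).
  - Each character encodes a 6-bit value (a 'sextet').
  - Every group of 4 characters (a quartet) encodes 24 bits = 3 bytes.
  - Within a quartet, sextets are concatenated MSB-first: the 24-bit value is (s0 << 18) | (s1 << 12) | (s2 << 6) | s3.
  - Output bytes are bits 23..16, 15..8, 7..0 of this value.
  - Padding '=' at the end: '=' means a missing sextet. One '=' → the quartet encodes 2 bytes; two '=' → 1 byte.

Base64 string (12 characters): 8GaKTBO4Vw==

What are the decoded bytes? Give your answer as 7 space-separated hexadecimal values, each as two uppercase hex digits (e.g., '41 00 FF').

Answer: F0 66 8A 4C 13 B8 57

Derivation:
After char 0 ('8'=60): chars_in_quartet=1 acc=0x3C bytes_emitted=0
After char 1 ('G'=6): chars_in_quartet=2 acc=0xF06 bytes_emitted=0
After char 2 ('a'=26): chars_in_quartet=3 acc=0x3C19A bytes_emitted=0
After char 3 ('K'=10): chars_in_quartet=4 acc=0xF0668A -> emit F0 66 8A, reset; bytes_emitted=3
After char 4 ('T'=19): chars_in_quartet=1 acc=0x13 bytes_emitted=3
After char 5 ('B'=1): chars_in_quartet=2 acc=0x4C1 bytes_emitted=3
After char 6 ('O'=14): chars_in_quartet=3 acc=0x1304E bytes_emitted=3
After char 7 ('4'=56): chars_in_quartet=4 acc=0x4C13B8 -> emit 4C 13 B8, reset; bytes_emitted=6
After char 8 ('V'=21): chars_in_quartet=1 acc=0x15 bytes_emitted=6
After char 9 ('w'=48): chars_in_quartet=2 acc=0x570 bytes_emitted=6
Padding '==': partial quartet acc=0x570 -> emit 57; bytes_emitted=7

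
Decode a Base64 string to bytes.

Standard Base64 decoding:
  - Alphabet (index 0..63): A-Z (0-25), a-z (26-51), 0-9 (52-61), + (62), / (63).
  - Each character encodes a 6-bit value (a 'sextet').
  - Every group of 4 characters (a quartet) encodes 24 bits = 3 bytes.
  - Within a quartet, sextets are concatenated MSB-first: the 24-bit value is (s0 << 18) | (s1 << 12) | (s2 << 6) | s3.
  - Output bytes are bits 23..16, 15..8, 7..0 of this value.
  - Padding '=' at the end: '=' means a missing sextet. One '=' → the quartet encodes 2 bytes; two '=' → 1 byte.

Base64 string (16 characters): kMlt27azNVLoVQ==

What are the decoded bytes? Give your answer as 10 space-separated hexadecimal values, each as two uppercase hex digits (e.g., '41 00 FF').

Answer: 90 C9 6D DB B6 B3 35 52 E8 55

Derivation:
After char 0 ('k'=36): chars_in_quartet=1 acc=0x24 bytes_emitted=0
After char 1 ('M'=12): chars_in_quartet=2 acc=0x90C bytes_emitted=0
After char 2 ('l'=37): chars_in_quartet=3 acc=0x24325 bytes_emitted=0
After char 3 ('t'=45): chars_in_quartet=4 acc=0x90C96D -> emit 90 C9 6D, reset; bytes_emitted=3
After char 4 ('2'=54): chars_in_quartet=1 acc=0x36 bytes_emitted=3
After char 5 ('7'=59): chars_in_quartet=2 acc=0xDBB bytes_emitted=3
After char 6 ('a'=26): chars_in_quartet=3 acc=0x36EDA bytes_emitted=3
After char 7 ('z'=51): chars_in_quartet=4 acc=0xDBB6B3 -> emit DB B6 B3, reset; bytes_emitted=6
After char 8 ('N'=13): chars_in_quartet=1 acc=0xD bytes_emitted=6
After char 9 ('V'=21): chars_in_quartet=2 acc=0x355 bytes_emitted=6
After char 10 ('L'=11): chars_in_quartet=3 acc=0xD54B bytes_emitted=6
After char 11 ('o'=40): chars_in_quartet=4 acc=0x3552E8 -> emit 35 52 E8, reset; bytes_emitted=9
After char 12 ('V'=21): chars_in_quartet=1 acc=0x15 bytes_emitted=9
After char 13 ('Q'=16): chars_in_quartet=2 acc=0x550 bytes_emitted=9
Padding '==': partial quartet acc=0x550 -> emit 55; bytes_emitted=10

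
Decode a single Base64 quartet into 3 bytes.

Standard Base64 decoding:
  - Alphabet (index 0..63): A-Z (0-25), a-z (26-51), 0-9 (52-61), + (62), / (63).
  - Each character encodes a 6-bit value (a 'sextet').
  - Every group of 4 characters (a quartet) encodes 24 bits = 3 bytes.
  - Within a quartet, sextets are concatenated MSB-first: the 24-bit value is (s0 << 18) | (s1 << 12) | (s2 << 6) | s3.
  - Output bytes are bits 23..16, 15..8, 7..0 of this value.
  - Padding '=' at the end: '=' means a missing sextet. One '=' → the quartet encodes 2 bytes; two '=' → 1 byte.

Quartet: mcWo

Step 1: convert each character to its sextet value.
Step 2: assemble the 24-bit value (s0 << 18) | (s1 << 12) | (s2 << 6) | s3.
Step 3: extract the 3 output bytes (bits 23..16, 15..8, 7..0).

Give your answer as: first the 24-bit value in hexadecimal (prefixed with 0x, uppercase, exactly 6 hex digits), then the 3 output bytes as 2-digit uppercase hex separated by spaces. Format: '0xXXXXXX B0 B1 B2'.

Answer: 0x99C5A8 99 C5 A8

Derivation:
Sextets: m=38, c=28, W=22, o=40
24-bit: (38<<18) | (28<<12) | (22<<6) | 40
      = 0x980000 | 0x01C000 | 0x000580 | 0x000028
      = 0x99C5A8
Bytes: (v>>16)&0xFF=99, (v>>8)&0xFF=C5, v&0xFF=A8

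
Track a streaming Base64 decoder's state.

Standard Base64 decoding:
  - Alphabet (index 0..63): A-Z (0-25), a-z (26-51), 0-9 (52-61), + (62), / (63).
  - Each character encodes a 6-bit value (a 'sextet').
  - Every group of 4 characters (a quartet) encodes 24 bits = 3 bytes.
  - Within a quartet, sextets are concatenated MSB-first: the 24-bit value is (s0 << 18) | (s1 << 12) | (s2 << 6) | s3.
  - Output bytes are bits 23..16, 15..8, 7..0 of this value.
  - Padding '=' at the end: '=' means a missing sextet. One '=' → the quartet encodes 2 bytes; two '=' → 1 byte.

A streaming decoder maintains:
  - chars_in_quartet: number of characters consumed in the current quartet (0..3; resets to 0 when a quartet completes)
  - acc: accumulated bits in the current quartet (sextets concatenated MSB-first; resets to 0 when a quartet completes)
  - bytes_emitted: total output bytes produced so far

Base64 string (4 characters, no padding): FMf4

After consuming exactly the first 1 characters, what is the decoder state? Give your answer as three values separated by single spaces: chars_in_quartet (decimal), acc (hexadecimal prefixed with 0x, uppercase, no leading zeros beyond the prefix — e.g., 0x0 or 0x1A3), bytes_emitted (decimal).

After char 0 ('F'=5): chars_in_quartet=1 acc=0x5 bytes_emitted=0

Answer: 1 0x5 0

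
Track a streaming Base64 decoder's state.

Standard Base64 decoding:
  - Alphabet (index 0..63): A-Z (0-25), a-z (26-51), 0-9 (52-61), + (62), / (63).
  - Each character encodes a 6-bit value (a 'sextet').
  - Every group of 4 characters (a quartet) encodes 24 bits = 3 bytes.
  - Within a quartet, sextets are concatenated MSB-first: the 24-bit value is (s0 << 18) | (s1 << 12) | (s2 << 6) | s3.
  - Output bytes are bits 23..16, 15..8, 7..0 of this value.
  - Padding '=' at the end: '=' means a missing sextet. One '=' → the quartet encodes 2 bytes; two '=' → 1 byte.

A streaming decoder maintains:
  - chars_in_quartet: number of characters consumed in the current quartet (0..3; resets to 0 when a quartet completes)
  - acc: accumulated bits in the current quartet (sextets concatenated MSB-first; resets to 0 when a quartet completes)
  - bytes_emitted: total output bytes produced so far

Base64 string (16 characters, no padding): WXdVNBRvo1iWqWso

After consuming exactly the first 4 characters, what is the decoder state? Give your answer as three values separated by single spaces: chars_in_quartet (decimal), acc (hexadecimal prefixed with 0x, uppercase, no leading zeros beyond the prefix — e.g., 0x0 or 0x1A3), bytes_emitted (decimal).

Answer: 0 0x0 3

Derivation:
After char 0 ('W'=22): chars_in_quartet=1 acc=0x16 bytes_emitted=0
After char 1 ('X'=23): chars_in_quartet=2 acc=0x597 bytes_emitted=0
After char 2 ('d'=29): chars_in_quartet=3 acc=0x165DD bytes_emitted=0
After char 3 ('V'=21): chars_in_quartet=4 acc=0x597755 -> emit 59 77 55, reset; bytes_emitted=3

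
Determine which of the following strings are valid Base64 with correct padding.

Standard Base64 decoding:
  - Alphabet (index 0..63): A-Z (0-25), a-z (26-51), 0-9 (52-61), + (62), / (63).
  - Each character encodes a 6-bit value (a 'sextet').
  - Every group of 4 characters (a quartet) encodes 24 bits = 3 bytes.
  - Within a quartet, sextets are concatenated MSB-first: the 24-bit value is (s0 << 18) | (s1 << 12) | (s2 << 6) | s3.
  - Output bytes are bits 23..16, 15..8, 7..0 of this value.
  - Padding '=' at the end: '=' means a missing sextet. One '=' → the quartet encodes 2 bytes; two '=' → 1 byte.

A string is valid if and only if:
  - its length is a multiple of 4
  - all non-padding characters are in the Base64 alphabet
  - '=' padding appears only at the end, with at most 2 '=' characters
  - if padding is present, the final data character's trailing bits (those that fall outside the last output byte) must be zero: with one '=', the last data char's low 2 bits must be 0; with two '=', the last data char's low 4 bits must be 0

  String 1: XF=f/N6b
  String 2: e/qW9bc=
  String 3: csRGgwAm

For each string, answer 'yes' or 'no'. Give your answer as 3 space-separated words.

String 1: 'XF=f/N6b' → invalid (bad char(s): ['=']; '=' in middle)
String 2: 'e/qW9bc=' → valid
String 3: 'csRGgwAm' → valid

Answer: no yes yes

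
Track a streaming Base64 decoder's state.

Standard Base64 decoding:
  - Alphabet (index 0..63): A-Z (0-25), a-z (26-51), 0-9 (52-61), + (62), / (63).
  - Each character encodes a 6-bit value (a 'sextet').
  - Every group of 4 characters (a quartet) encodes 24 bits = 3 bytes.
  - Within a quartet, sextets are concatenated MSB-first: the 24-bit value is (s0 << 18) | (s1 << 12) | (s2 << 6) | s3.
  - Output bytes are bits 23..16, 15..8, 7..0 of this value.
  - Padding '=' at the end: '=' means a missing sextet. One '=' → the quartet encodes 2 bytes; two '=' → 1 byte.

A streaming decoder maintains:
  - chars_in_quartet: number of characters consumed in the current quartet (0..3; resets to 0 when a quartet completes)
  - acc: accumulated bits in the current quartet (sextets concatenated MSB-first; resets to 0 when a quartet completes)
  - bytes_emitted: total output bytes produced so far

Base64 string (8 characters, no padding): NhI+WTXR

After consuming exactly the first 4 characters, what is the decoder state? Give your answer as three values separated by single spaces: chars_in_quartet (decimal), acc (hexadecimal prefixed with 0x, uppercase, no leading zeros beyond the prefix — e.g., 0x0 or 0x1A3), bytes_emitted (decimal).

After char 0 ('N'=13): chars_in_quartet=1 acc=0xD bytes_emitted=0
After char 1 ('h'=33): chars_in_quartet=2 acc=0x361 bytes_emitted=0
After char 2 ('I'=8): chars_in_quartet=3 acc=0xD848 bytes_emitted=0
After char 3 ('+'=62): chars_in_quartet=4 acc=0x36123E -> emit 36 12 3E, reset; bytes_emitted=3

Answer: 0 0x0 3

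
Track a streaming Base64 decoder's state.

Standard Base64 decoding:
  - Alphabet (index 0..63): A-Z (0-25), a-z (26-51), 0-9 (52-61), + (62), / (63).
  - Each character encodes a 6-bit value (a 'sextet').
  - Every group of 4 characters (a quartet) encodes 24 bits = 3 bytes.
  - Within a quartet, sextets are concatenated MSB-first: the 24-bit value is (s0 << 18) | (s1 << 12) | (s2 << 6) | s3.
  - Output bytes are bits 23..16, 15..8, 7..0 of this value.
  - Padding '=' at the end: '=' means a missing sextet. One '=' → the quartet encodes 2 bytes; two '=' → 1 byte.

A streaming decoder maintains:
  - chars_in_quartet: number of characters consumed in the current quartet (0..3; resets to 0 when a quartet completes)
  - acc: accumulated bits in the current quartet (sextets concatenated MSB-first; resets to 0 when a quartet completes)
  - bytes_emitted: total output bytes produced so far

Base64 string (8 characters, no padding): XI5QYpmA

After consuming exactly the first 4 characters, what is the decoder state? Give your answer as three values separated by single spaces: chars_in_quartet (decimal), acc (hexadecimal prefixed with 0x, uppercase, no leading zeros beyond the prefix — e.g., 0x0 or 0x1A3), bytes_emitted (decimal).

After char 0 ('X'=23): chars_in_quartet=1 acc=0x17 bytes_emitted=0
After char 1 ('I'=8): chars_in_quartet=2 acc=0x5C8 bytes_emitted=0
After char 2 ('5'=57): chars_in_quartet=3 acc=0x17239 bytes_emitted=0
After char 3 ('Q'=16): chars_in_quartet=4 acc=0x5C8E50 -> emit 5C 8E 50, reset; bytes_emitted=3

Answer: 0 0x0 3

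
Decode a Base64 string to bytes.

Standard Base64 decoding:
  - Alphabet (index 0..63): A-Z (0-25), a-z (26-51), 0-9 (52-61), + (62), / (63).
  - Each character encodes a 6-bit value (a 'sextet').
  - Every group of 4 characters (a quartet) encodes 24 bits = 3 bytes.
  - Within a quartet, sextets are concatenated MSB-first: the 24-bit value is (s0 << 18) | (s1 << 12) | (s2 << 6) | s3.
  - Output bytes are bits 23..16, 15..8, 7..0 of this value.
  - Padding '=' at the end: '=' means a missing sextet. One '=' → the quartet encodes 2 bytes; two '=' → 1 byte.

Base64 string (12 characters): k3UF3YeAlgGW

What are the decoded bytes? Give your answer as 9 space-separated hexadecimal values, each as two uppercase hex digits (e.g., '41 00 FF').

Answer: 93 75 05 DD 87 80 96 01 96

Derivation:
After char 0 ('k'=36): chars_in_quartet=1 acc=0x24 bytes_emitted=0
After char 1 ('3'=55): chars_in_quartet=2 acc=0x937 bytes_emitted=0
After char 2 ('U'=20): chars_in_quartet=3 acc=0x24DD4 bytes_emitted=0
After char 3 ('F'=5): chars_in_quartet=4 acc=0x937505 -> emit 93 75 05, reset; bytes_emitted=3
After char 4 ('3'=55): chars_in_quartet=1 acc=0x37 bytes_emitted=3
After char 5 ('Y'=24): chars_in_quartet=2 acc=0xDD8 bytes_emitted=3
After char 6 ('e'=30): chars_in_quartet=3 acc=0x3761E bytes_emitted=3
After char 7 ('A'=0): chars_in_quartet=4 acc=0xDD8780 -> emit DD 87 80, reset; bytes_emitted=6
After char 8 ('l'=37): chars_in_quartet=1 acc=0x25 bytes_emitted=6
After char 9 ('g'=32): chars_in_quartet=2 acc=0x960 bytes_emitted=6
After char 10 ('G'=6): chars_in_quartet=3 acc=0x25806 bytes_emitted=6
After char 11 ('W'=22): chars_in_quartet=4 acc=0x960196 -> emit 96 01 96, reset; bytes_emitted=9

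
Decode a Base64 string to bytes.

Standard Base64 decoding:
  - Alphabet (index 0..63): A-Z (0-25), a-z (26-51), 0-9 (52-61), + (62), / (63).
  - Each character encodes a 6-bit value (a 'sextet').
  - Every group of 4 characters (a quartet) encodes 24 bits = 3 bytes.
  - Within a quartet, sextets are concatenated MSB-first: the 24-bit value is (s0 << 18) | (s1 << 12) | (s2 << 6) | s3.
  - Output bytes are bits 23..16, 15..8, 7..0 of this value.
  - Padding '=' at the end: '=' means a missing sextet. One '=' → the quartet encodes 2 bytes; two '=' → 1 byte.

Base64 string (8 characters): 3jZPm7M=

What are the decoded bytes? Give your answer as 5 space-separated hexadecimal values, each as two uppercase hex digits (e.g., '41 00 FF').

After char 0 ('3'=55): chars_in_quartet=1 acc=0x37 bytes_emitted=0
After char 1 ('j'=35): chars_in_quartet=2 acc=0xDE3 bytes_emitted=0
After char 2 ('Z'=25): chars_in_quartet=3 acc=0x378D9 bytes_emitted=0
After char 3 ('P'=15): chars_in_quartet=4 acc=0xDE364F -> emit DE 36 4F, reset; bytes_emitted=3
After char 4 ('m'=38): chars_in_quartet=1 acc=0x26 bytes_emitted=3
After char 5 ('7'=59): chars_in_quartet=2 acc=0x9BB bytes_emitted=3
After char 6 ('M'=12): chars_in_quartet=3 acc=0x26ECC bytes_emitted=3
Padding '=': partial quartet acc=0x26ECC -> emit 9B B3; bytes_emitted=5

Answer: DE 36 4F 9B B3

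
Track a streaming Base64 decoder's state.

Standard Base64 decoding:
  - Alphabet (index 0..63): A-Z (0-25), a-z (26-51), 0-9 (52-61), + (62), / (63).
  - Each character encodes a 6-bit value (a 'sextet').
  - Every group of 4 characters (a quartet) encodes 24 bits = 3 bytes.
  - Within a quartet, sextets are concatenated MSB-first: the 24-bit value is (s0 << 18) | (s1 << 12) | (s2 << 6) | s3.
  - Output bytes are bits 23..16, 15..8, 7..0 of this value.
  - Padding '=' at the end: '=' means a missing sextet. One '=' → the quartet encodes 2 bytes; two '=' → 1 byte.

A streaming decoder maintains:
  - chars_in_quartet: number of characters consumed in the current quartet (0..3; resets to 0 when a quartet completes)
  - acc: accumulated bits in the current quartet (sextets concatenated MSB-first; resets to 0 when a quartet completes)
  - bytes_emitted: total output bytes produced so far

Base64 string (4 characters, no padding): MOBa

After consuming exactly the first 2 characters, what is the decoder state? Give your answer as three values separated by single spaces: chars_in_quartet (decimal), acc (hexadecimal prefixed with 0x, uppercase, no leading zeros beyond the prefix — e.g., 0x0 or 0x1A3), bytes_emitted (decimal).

After char 0 ('M'=12): chars_in_quartet=1 acc=0xC bytes_emitted=0
After char 1 ('O'=14): chars_in_quartet=2 acc=0x30E bytes_emitted=0

Answer: 2 0x30E 0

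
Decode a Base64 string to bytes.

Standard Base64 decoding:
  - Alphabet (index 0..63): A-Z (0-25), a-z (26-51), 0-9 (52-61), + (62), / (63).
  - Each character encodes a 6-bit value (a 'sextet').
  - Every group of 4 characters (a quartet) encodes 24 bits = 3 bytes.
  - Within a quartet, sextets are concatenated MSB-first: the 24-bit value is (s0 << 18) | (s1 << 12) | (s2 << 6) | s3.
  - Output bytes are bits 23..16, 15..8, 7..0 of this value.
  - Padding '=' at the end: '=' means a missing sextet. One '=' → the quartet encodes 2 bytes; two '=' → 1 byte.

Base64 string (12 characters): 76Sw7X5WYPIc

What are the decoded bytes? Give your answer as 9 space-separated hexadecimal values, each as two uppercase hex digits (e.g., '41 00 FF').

After char 0 ('7'=59): chars_in_quartet=1 acc=0x3B bytes_emitted=0
After char 1 ('6'=58): chars_in_quartet=2 acc=0xEFA bytes_emitted=0
After char 2 ('S'=18): chars_in_quartet=3 acc=0x3BE92 bytes_emitted=0
After char 3 ('w'=48): chars_in_quartet=4 acc=0xEFA4B0 -> emit EF A4 B0, reset; bytes_emitted=3
After char 4 ('7'=59): chars_in_quartet=1 acc=0x3B bytes_emitted=3
After char 5 ('X'=23): chars_in_quartet=2 acc=0xED7 bytes_emitted=3
After char 6 ('5'=57): chars_in_quartet=3 acc=0x3B5F9 bytes_emitted=3
After char 7 ('W'=22): chars_in_quartet=4 acc=0xED7E56 -> emit ED 7E 56, reset; bytes_emitted=6
After char 8 ('Y'=24): chars_in_quartet=1 acc=0x18 bytes_emitted=6
After char 9 ('P'=15): chars_in_quartet=2 acc=0x60F bytes_emitted=6
After char 10 ('I'=8): chars_in_quartet=3 acc=0x183C8 bytes_emitted=6
After char 11 ('c'=28): chars_in_quartet=4 acc=0x60F21C -> emit 60 F2 1C, reset; bytes_emitted=9

Answer: EF A4 B0 ED 7E 56 60 F2 1C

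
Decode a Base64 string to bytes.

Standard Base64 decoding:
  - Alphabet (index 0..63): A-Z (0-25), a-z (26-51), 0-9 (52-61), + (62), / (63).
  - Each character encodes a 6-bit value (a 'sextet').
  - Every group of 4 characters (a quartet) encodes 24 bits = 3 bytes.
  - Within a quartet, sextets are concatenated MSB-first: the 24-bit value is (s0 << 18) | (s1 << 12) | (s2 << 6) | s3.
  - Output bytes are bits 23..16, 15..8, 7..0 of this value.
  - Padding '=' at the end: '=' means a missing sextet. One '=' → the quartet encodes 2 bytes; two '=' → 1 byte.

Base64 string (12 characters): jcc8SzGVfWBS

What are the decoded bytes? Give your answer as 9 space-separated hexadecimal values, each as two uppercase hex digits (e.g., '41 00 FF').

After char 0 ('j'=35): chars_in_quartet=1 acc=0x23 bytes_emitted=0
After char 1 ('c'=28): chars_in_quartet=2 acc=0x8DC bytes_emitted=0
After char 2 ('c'=28): chars_in_quartet=3 acc=0x2371C bytes_emitted=0
After char 3 ('8'=60): chars_in_quartet=4 acc=0x8DC73C -> emit 8D C7 3C, reset; bytes_emitted=3
After char 4 ('S'=18): chars_in_quartet=1 acc=0x12 bytes_emitted=3
After char 5 ('z'=51): chars_in_quartet=2 acc=0x4B3 bytes_emitted=3
After char 6 ('G'=6): chars_in_quartet=3 acc=0x12CC6 bytes_emitted=3
After char 7 ('V'=21): chars_in_quartet=4 acc=0x4B3195 -> emit 4B 31 95, reset; bytes_emitted=6
After char 8 ('f'=31): chars_in_quartet=1 acc=0x1F bytes_emitted=6
After char 9 ('W'=22): chars_in_quartet=2 acc=0x7D6 bytes_emitted=6
After char 10 ('B'=1): chars_in_quartet=3 acc=0x1F581 bytes_emitted=6
After char 11 ('S'=18): chars_in_quartet=4 acc=0x7D6052 -> emit 7D 60 52, reset; bytes_emitted=9

Answer: 8D C7 3C 4B 31 95 7D 60 52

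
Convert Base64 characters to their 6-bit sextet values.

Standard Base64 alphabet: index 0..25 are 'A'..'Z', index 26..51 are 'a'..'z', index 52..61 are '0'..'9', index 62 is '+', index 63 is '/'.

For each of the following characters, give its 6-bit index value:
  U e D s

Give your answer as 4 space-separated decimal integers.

Answer: 20 30 3 44

Derivation:
'U': A..Z range, ord('U') − ord('A') = 20
'e': a..z range, 26 + ord('e') − ord('a') = 30
'D': A..Z range, ord('D') − ord('A') = 3
's': a..z range, 26 + ord('s') − ord('a') = 44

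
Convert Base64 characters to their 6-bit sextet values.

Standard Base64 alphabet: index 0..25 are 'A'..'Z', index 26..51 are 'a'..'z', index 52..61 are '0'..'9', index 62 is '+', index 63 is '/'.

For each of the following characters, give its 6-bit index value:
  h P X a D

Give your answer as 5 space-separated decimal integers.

Answer: 33 15 23 26 3

Derivation:
'h': a..z range, 26 + ord('h') − ord('a') = 33
'P': A..Z range, ord('P') − ord('A') = 15
'X': A..Z range, ord('X') − ord('A') = 23
'a': a..z range, 26 + ord('a') − ord('a') = 26
'D': A..Z range, ord('D') − ord('A') = 3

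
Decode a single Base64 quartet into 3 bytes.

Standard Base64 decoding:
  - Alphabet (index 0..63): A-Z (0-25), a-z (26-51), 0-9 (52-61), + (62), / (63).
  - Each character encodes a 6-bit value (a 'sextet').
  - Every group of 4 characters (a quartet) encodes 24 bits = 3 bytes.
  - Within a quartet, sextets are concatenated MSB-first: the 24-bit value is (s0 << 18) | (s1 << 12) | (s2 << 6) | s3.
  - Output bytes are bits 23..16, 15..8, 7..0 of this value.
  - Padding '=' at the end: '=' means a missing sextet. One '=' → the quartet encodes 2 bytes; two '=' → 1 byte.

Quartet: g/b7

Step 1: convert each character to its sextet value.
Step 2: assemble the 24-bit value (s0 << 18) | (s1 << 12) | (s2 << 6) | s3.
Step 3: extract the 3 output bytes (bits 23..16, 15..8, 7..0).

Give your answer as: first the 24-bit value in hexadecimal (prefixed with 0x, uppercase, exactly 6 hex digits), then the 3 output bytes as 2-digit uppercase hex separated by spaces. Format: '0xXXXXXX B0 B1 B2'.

Sextets: g=32, /=63, b=27, 7=59
24-bit: (32<<18) | (63<<12) | (27<<6) | 59
      = 0x800000 | 0x03F000 | 0x0006C0 | 0x00003B
      = 0x83F6FB
Bytes: (v>>16)&0xFF=83, (v>>8)&0xFF=F6, v&0xFF=FB

Answer: 0x83F6FB 83 F6 FB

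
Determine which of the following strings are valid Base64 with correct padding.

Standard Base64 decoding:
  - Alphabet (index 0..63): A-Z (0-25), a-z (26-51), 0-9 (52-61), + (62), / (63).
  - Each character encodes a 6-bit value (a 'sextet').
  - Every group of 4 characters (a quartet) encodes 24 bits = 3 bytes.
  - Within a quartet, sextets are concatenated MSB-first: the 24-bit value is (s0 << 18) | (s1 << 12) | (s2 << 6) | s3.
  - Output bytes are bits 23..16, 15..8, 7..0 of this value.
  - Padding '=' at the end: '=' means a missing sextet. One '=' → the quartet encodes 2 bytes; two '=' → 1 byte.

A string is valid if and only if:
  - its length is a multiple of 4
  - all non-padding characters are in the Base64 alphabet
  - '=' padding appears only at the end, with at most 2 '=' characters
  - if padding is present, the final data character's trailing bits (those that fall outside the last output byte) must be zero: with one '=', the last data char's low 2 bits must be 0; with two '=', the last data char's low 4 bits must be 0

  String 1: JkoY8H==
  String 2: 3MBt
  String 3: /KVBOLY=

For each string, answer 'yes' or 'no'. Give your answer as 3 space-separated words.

Answer: no yes yes

Derivation:
String 1: 'JkoY8H==' → invalid (bad trailing bits)
String 2: '3MBt' → valid
String 3: '/KVBOLY=' → valid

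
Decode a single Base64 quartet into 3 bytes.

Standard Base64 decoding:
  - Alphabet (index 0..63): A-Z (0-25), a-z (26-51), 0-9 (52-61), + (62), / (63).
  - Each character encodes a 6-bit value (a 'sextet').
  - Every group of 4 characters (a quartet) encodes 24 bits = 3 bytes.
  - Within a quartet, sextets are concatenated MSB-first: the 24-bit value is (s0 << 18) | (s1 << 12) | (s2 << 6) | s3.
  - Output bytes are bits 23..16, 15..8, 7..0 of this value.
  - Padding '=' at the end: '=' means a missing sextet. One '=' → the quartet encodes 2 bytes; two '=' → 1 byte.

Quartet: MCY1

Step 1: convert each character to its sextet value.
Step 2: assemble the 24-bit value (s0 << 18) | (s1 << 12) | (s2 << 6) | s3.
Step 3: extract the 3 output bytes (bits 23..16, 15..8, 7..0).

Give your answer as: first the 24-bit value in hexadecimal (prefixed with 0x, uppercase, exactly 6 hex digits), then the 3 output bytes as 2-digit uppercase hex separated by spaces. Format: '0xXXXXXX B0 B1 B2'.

Answer: 0x302635 30 26 35

Derivation:
Sextets: M=12, C=2, Y=24, 1=53
24-bit: (12<<18) | (2<<12) | (24<<6) | 53
      = 0x300000 | 0x002000 | 0x000600 | 0x000035
      = 0x302635
Bytes: (v>>16)&0xFF=30, (v>>8)&0xFF=26, v&0xFF=35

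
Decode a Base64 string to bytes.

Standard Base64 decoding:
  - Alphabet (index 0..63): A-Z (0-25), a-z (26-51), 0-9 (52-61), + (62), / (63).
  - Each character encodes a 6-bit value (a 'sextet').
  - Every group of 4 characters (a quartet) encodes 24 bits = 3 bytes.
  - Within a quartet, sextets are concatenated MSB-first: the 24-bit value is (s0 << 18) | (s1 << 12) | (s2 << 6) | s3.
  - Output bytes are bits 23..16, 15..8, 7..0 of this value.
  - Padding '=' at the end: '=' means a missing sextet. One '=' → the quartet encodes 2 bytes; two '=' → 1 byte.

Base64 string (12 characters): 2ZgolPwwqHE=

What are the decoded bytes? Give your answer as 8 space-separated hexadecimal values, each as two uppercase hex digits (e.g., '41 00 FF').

Answer: D9 98 28 94 FC 30 A8 71

Derivation:
After char 0 ('2'=54): chars_in_quartet=1 acc=0x36 bytes_emitted=0
After char 1 ('Z'=25): chars_in_quartet=2 acc=0xD99 bytes_emitted=0
After char 2 ('g'=32): chars_in_quartet=3 acc=0x36660 bytes_emitted=0
After char 3 ('o'=40): chars_in_quartet=4 acc=0xD99828 -> emit D9 98 28, reset; bytes_emitted=3
After char 4 ('l'=37): chars_in_quartet=1 acc=0x25 bytes_emitted=3
After char 5 ('P'=15): chars_in_quartet=2 acc=0x94F bytes_emitted=3
After char 6 ('w'=48): chars_in_quartet=3 acc=0x253F0 bytes_emitted=3
After char 7 ('w'=48): chars_in_quartet=4 acc=0x94FC30 -> emit 94 FC 30, reset; bytes_emitted=6
After char 8 ('q'=42): chars_in_quartet=1 acc=0x2A bytes_emitted=6
After char 9 ('H'=7): chars_in_quartet=2 acc=0xA87 bytes_emitted=6
After char 10 ('E'=4): chars_in_quartet=3 acc=0x2A1C4 bytes_emitted=6
Padding '=': partial quartet acc=0x2A1C4 -> emit A8 71; bytes_emitted=8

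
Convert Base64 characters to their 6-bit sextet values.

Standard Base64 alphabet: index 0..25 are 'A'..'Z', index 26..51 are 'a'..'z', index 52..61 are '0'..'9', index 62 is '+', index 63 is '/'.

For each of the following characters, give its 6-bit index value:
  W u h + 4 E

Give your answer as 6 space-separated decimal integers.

Answer: 22 46 33 62 56 4

Derivation:
'W': A..Z range, ord('W') − ord('A') = 22
'u': a..z range, 26 + ord('u') − ord('a') = 46
'h': a..z range, 26 + ord('h') − ord('a') = 33
'+': index 62
'4': 0..9 range, 52 + ord('4') − ord('0') = 56
'E': A..Z range, ord('E') − ord('A') = 4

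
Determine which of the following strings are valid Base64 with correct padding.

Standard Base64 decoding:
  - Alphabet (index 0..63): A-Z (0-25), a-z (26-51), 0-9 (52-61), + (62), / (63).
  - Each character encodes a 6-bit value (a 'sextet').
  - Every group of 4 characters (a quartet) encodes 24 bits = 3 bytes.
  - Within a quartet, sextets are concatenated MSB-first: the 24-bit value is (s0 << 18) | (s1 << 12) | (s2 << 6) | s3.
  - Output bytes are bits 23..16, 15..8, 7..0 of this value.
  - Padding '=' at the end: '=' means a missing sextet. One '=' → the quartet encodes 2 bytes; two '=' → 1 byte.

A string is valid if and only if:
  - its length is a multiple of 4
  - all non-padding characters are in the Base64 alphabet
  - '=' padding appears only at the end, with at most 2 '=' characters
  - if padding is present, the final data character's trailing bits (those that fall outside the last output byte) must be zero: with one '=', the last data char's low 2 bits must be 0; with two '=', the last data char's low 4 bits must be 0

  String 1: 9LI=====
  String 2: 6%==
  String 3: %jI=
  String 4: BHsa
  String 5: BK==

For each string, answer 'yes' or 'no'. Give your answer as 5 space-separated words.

Answer: no no no yes no

Derivation:
String 1: '9LI=====' → invalid (5 pad chars (max 2))
String 2: '6%==' → invalid (bad char(s): ['%'])
String 3: '%jI=' → invalid (bad char(s): ['%'])
String 4: 'BHsa' → valid
String 5: 'BK==' → invalid (bad trailing bits)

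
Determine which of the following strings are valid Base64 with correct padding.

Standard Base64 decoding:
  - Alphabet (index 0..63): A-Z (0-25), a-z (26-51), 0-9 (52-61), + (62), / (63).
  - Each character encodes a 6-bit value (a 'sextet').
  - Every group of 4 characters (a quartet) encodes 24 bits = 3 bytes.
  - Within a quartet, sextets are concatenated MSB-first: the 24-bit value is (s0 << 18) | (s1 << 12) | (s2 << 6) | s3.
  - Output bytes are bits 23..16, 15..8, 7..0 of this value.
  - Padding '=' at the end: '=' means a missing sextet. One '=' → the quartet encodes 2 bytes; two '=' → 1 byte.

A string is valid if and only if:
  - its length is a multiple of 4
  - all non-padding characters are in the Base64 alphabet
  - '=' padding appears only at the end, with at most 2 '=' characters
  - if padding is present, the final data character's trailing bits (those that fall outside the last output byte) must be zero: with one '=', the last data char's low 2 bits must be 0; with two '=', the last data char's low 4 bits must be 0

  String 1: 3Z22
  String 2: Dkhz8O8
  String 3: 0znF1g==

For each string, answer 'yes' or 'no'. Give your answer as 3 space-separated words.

Answer: yes no yes

Derivation:
String 1: '3Z22' → valid
String 2: 'Dkhz8O8' → invalid (len=7 not mult of 4)
String 3: '0znF1g==' → valid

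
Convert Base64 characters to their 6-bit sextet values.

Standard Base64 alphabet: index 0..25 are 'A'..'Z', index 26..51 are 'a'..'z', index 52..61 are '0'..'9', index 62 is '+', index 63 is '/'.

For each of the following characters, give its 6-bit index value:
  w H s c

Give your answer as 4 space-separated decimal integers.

'w': a..z range, 26 + ord('w') − ord('a') = 48
'H': A..Z range, ord('H') − ord('A') = 7
's': a..z range, 26 + ord('s') − ord('a') = 44
'c': a..z range, 26 + ord('c') − ord('a') = 28

Answer: 48 7 44 28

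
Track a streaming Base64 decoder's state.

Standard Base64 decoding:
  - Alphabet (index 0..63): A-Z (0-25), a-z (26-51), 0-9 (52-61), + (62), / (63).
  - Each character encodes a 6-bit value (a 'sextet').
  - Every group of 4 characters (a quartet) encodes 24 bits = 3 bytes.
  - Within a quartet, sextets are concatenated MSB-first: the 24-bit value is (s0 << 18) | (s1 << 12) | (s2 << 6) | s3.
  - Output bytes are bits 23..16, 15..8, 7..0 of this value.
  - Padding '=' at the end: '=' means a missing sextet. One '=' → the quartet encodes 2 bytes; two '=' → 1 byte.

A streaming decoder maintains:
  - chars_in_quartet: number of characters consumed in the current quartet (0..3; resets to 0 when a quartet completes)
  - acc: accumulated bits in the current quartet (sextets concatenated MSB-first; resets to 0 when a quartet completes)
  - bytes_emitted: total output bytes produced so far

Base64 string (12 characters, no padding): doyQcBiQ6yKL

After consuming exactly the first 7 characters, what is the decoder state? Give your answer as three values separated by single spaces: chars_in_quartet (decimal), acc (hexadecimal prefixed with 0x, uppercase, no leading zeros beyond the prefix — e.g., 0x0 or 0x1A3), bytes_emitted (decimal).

Answer: 3 0x1C062 3

Derivation:
After char 0 ('d'=29): chars_in_quartet=1 acc=0x1D bytes_emitted=0
After char 1 ('o'=40): chars_in_quartet=2 acc=0x768 bytes_emitted=0
After char 2 ('y'=50): chars_in_quartet=3 acc=0x1DA32 bytes_emitted=0
After char 3 ('Q'=16): chars_in_quartet=4 acc=0x768C90 -> emit 76 8C 90, reset; bytes_emitted=3
After char 4 ('c'=28): chars_in_quartet=1 acc=0x1C bytes_emitted=3
After char 5 ('B'=1): chars_in_quartet=2 acc=0x701 bytes_emitted=3
After char 6 ('i'=34): chars_in_quartet=3 acc=0x1C062 bytes_emitted=3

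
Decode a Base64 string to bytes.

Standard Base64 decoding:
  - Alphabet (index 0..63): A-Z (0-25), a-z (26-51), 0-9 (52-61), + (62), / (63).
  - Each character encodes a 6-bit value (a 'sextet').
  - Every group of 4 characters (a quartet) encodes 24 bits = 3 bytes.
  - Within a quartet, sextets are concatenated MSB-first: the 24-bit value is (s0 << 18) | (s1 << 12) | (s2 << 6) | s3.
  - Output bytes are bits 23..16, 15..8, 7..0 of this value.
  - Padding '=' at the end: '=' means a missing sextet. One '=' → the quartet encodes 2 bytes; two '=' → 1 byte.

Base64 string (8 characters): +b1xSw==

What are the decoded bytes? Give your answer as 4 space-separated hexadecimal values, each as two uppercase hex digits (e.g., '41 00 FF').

After char 0 ('+'=62): chars_in_quartet=1 acc=0x3E bytes_emitted=0
After char 1 ('b'=27): chars_in_quartet=2 acc=0xF9B bytes_emitted=0
After char 2 ('1'=53): chars_in_quartet=3 acc=0x3E6F5 bytes_emitted=0
After char 3 ('x'=49): chars_in_quartet=4 acc=0xF9BD71 -> emit F9 BD 71, reset; bytes_emitted=3
After char 4 ('S'=18): chars_in_quartet=1 acc=0x12 bytes_emitted=3
After char 5 ('w'=48): chars_in_quartet=2 acc=0x4B0 bytes_emitted=3
Padding '==': partial quartet acc=0x4B0 -> emit 4B; bytes_emitted=4

Answer: F9 BD 71 4B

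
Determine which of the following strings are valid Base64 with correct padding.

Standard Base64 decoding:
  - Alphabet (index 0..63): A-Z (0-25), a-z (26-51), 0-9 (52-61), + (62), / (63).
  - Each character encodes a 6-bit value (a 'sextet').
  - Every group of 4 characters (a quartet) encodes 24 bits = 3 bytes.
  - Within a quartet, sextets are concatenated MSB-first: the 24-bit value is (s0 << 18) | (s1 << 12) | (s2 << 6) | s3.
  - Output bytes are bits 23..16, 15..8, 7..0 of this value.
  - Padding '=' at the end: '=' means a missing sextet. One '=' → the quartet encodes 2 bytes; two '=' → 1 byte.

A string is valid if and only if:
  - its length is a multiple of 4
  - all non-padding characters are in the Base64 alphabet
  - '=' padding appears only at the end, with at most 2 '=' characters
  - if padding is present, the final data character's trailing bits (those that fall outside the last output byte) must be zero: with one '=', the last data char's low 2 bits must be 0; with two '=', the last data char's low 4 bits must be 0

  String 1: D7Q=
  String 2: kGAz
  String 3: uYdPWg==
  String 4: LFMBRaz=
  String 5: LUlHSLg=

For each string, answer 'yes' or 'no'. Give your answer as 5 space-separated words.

Answer: yes yes yes no yes

Derivation:
String 1: 'D7Q=' → valid
String 2: 'kGAz' → valid
String 3: 'uYdPWg==' → valid
String 4: 'LFMBRaz=' → invalid (bad trailing bits)
String 5: 'LUlHSLg=' → valid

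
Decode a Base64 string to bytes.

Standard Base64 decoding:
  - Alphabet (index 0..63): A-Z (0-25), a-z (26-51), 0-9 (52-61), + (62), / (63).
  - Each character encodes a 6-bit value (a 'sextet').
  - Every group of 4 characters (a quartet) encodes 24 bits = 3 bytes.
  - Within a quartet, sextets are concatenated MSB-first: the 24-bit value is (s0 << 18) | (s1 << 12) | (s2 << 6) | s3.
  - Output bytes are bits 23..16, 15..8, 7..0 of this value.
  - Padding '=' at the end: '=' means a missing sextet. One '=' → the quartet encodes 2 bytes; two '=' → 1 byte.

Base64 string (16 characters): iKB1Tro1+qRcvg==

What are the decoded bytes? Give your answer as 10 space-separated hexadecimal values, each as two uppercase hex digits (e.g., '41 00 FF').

After char 0 ('i'=34): chars_in_quartet=1 acc=0x22 bytes_emitted=0
After char 1 ('K'=10): chars_in_quartet=2 acc=0x88A bytes_emitted=0
After char 2 ('B'=1): chars_in_quartet=3 acc=0x22281 bytes_emitted=0
After char 3 ('1'=53): chars_in_quartet=4 acc=0x88A075 -> emit 88 A0 75, reset; bytes_emitted=3
After char 4 ('T'=19): chars_in_quartet=1 acc=0x13 bytes_emitted=3
After char 5 ('r'=43): chars_in_quartet=2 acc=0x4EB bytes_emitted=3
After char 6 ('o'=40): chars_in_quartet=3 acc=0x13AE8 bytes_emitted=3
After char 7 ('1'=53): chars_in_quartet=4 acc=0x4EBA35 -> emit 4E BA 35, reset; bytes_emitted=6
After char 8 ('+'=62): chars_in_quartet=1 acc=0x3E bytes_emitted=6
After char 9 ('q'=42): chars_in_quartet=2 acc=0xFAA bytes_emitted=6
After char 10 ('R'=17): chars_in_quartet=3 acc=0x3EA91 bytes_emitted=6
After char 11 ('c'=28): chars_in_quartet=4 acc=0xFAA45C -> emit FA A4 5C, reset; bytes_emitted=9
After char 12 ('v'=47): chars_in_quartet=1 acc=0x2F bytes_emitted=9
After char 13 ('g'=32): chars_in_quartet=2 acc=0xBE0 bytes_emitted=9
Padding '==': partial quartet acc=0xBE0 -> emit BE; bytes_emitted=10

Answer: 88 A0 75 4E BA 35 FA A4 5C BE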